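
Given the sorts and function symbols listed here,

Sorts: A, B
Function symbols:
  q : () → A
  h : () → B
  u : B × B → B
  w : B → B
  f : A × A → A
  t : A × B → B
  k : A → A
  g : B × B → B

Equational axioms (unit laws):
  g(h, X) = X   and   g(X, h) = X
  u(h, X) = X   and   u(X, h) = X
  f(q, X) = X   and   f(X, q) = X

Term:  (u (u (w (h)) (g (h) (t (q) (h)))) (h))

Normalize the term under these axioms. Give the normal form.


normal form = (u (w (h)) (t (q) (h)))

1. (u (u (w (h)) (g (h) (t (q) (h)))) (h))  →  (u (w (h)) (g (h) (t (q) (h))))
2. (u (w (h)) (g (h) (t (q) (h))))  →  (u (w (h)) (t (q) (h)))


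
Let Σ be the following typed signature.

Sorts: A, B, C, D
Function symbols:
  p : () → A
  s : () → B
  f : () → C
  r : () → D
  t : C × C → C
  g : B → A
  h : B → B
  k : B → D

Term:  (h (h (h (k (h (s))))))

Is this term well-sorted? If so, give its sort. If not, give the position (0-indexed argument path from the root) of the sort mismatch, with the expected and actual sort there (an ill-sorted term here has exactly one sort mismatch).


ill-sorted at position [0, 0, 0]: expected B, got D

          (s) : B
        (h (s)) : B
      (k (h (s))) : D
    (h (k (h (s)))) : ✗ arg 0 at [0, 0, 0] has sort D, expected B


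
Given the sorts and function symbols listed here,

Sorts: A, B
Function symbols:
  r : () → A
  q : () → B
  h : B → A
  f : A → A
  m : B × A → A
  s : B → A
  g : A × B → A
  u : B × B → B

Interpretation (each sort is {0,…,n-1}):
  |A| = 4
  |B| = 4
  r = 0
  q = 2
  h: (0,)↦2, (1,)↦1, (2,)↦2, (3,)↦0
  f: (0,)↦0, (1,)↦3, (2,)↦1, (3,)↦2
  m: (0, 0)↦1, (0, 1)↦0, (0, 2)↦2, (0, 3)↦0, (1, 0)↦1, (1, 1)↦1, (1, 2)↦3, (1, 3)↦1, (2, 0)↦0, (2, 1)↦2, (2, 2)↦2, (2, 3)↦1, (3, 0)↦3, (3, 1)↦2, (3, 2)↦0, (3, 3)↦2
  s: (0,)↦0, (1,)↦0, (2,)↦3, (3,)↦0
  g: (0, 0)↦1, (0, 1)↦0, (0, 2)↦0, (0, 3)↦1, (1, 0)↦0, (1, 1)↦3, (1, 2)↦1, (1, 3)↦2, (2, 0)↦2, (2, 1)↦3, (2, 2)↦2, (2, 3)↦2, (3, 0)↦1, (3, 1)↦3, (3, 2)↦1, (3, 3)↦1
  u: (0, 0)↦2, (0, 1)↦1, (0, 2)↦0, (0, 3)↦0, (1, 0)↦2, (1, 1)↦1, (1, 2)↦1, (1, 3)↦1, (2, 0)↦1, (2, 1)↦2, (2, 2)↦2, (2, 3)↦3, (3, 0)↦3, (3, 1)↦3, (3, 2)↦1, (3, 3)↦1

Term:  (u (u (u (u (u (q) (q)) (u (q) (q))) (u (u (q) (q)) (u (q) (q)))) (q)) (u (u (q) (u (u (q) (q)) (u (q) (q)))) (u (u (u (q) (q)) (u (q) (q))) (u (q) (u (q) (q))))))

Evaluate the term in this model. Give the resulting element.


  q = 2
  q = 2
  (u (q) (q)) = u(2, 2) = 2
  q = 2
  q = 2
  (u (q) (q)) = u(2, 2) = 2
  (u (u (q) (q)) (u (q) (q))) = u(2, 2) = 2
  q = 2
  q = 2
  (u (q) (q)) = u(2, 2) = 2
  q = 2
  q = 2
  (u (q) (q)) = u(2, 2) = 2
  (u (u (q) (q)) (u (q) (q))) = u(2, 2) = 2
  (u (u (u (q) (q)) (u (q) (q))) (u (u (q) (q)) (u (q) (q)))) = u(2, 2) = 2
  q = 2
  (u (u (u (u (q) (q)) (u (q) (q))) (u (u (q) (q)) (u (q) (q)))) (q)) = u(2, 2) = 2
  q = 2
  q = 2
  q = 2
  (u (q) (q)) = u(2, 2) = 2
  q = 2
  q = 2
  (u (q) (q)) = u(2, 2) = 2
  (u (u (q) (q)) (u (q) (q))) = u(2, 2) = 2
  (u (q) (u (u (q) (q)) (u (q) (q)))) = u(2, 2) = 2
  q = 2
  q = 2
  (u (q) (q)) = u(2, 2) = 2
  q = 2
  q = 2
  (u (q) (q)) = u(2, 2) = 2
  (u (u (q) (q)) (u (q) (q))) = u(2, 2) = 2
  q = 2
  q = 2
  q = 2
  (u (q) (q)) = u(2, 2) = 2
  (u (q) (u (q) (q))) = u(2, 2) = 2
  (u (u (u (q) (q)) (u (q) (q))) (u (q) (u (q) (q)))) = u(2, 2) = 2
  (u (u (q) (u (u (q) (q)) (u (q) (q)))) (u (u (u (q) (q)) (u (q) (q))) (u (q) (u (q) (q))))) = u(2, 2) = 2
  (u (u (u (u (u (q) (q)) (u (q) (q))) (u (u (q) (q)) (u (q) (q)))) (q)) (u (u (q) (u (u (q) (q)) (u (q) (q)))) (u (u (u (q) (q)) (u (q) (q))) (u (q) (u (q) (q)))))) = u(2, 2) = 2

value = 2


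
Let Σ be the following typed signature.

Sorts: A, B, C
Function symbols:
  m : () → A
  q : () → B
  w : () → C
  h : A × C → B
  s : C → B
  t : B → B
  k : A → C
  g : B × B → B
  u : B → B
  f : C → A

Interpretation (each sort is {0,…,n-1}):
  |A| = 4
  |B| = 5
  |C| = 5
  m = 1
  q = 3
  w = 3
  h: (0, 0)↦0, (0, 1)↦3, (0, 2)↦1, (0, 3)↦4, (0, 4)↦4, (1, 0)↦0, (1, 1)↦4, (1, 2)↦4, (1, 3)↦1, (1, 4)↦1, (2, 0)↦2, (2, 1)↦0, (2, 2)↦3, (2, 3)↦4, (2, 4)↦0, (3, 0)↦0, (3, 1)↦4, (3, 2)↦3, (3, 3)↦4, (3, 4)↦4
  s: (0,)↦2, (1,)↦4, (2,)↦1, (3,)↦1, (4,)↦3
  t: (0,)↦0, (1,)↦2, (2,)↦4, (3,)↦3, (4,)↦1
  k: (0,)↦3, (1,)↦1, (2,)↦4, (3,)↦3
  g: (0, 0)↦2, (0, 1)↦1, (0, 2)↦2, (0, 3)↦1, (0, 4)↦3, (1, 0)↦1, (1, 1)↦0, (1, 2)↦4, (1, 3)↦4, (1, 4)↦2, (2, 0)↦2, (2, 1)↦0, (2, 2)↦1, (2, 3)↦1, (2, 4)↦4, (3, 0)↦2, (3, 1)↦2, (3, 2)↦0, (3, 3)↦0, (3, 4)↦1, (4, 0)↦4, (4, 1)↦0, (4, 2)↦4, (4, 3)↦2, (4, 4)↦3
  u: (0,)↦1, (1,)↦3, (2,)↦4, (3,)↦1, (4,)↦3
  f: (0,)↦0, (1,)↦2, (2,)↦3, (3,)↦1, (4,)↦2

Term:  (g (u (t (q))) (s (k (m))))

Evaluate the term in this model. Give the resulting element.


value = 2

  q = 3
  (t (q)) = t(3,) = 3
  (u (t (q))) = u(3,) = 1
  m = 1
  (k (m)) = k(1,) = 1
  (s (k (m))) = s(1,) = 4
  (g (u (t (q))) (s (k (m)))) = g(1, 4) = 2


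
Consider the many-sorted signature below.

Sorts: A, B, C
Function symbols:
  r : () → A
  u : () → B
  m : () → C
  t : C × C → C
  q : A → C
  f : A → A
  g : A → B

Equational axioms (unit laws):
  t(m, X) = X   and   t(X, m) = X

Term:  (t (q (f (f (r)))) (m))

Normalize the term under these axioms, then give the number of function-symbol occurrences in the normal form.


size = 4

1. (t (q (f (f (r)))) (m))  →  (q (f (f (r))))
normal form: (q (f (f (r))))


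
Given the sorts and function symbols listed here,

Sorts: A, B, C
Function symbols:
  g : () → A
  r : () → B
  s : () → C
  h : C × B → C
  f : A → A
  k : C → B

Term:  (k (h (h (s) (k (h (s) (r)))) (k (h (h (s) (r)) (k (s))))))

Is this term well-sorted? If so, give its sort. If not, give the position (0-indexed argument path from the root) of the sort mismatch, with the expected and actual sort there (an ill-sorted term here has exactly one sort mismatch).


well-sorted; sort = B

      (s) : C
          (s) : C
          (r) : B
        (h (s) (r)) : C
      (k (h (s) (r))) : B
    (h (s) (k (h (s) (r)))) : C
          (s) : C
          (r) : B
        (h (s) (r)) : C
          (s) : C
        (k (s)) : B
      (h (h (s) (r)) (k (s))) : C
    (k (h (h (s) (r)) (k (s)))) : B
  (h (h (s) (k (h (s) (r)))) (k (h (h (s) (r)) (k (s))))) : C
(k (h (h (s) (k (h (s) (r)))) (k (h (h (s) (r)) (k (s)))))) : B


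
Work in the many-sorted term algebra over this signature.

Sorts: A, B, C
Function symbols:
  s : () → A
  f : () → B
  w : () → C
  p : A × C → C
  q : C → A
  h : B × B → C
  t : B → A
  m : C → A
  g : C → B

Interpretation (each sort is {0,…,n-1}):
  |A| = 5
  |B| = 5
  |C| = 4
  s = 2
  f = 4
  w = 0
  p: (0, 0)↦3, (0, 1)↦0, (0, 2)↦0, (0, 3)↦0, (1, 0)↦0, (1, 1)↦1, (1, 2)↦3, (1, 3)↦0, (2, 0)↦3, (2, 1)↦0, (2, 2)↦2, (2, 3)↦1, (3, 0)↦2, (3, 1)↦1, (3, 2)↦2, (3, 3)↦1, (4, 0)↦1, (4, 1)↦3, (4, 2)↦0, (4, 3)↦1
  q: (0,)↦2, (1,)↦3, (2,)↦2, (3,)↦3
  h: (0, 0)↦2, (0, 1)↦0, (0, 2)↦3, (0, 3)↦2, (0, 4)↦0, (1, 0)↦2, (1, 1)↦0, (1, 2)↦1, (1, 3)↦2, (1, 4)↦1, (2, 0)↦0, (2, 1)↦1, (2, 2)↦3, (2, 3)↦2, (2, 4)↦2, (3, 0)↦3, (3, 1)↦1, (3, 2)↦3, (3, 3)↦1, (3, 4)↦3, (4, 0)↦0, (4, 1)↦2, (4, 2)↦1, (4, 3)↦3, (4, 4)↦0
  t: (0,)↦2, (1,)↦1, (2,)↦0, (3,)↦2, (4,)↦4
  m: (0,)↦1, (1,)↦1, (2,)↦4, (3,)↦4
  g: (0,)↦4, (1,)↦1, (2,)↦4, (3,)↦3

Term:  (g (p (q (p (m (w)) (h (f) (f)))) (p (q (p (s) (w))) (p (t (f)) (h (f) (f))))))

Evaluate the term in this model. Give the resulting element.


  w = 0
  (m (w)) = m(0,) = 1
  f = 4
  f = 4
  (h (f) (f)) = h(4, 4) = 0
  (p (m (w)) (h (f) (f))) = p(1, 0) = 0
  (q (p (m (w)) (h (f) (f)))) = q(0,) = 2
  s = 2
  w = 0
  (p (s) (w)) = p(2, 0) = 3
  (q (p (s) (w))) = q(3,) = 3
  f = 4
  (t (f)) = t(4,) = 4
  f = 4
  f = 4
  (h (f) (f)) = h(4, 4) = 0
  (p (t (f)) (h (f) (f))) = p(4, 0) = 1
  (p (q (p (s) (w))) (p (t (f)) (h (f) (f)))) = p(3, 1) = 1
  (p (q (p (m (w)) (h (f) (f)))) (p (q (p (s) (w))) (p (t (f)) (h (f) (f))))) = p(2, 1) = 0
  (g (p (q (p (m (w)) (h (f) (f)))) (p (q (p (s) (w))) (p (t (f)) (h (f) (f)))))) = g(0,) = 4

value = 4


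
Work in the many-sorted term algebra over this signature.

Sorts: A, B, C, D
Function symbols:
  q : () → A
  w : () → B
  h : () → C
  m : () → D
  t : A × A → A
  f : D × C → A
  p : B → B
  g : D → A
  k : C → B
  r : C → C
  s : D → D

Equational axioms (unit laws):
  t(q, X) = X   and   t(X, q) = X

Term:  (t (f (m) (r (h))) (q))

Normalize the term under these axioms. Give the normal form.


normal form = (f (m) (r (h)))

1. (t (f (m) (r (h))) (q))  →  (f (m) (r (h)))


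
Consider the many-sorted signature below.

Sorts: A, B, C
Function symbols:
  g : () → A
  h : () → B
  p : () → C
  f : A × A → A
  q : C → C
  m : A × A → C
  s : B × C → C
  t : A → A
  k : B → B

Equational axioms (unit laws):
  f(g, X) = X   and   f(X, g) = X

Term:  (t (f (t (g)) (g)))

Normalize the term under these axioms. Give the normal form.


1. (t (f (t (g)) (g)))  →  (t (t (g)))

normal form = (t (t (g)))


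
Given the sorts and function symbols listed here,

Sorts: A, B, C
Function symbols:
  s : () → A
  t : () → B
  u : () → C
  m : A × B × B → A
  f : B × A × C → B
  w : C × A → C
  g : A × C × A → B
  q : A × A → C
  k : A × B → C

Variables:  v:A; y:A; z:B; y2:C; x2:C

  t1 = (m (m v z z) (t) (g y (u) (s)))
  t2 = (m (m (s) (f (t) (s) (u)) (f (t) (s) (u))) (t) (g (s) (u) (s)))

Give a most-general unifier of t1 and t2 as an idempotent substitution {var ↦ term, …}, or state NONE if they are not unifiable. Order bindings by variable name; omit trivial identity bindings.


{v ↦ (s), y ↦ (s), z ↦ (f (t) (s) (u))}


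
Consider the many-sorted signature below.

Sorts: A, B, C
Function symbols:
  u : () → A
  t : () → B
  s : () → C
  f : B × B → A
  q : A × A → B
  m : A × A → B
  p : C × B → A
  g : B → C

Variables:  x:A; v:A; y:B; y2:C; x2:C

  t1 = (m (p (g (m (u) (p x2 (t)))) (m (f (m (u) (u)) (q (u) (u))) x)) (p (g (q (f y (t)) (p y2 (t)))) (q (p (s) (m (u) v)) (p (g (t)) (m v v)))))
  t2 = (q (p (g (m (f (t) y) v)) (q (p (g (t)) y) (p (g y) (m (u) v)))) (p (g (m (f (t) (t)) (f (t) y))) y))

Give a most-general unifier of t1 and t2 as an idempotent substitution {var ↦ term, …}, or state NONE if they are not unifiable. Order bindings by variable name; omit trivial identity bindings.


NONE (not unifiable)

head clash or occurs-check failure — not unifiable


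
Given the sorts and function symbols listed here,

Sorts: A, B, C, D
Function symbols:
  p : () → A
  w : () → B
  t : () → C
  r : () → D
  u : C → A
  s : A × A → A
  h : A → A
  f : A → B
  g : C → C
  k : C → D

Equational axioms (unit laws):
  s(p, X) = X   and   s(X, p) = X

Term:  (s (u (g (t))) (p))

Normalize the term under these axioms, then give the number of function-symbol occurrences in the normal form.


1. (s (u (g (t))) (p))  →  (u (g (t)))
normal form: (u (g (t)))

size = 3


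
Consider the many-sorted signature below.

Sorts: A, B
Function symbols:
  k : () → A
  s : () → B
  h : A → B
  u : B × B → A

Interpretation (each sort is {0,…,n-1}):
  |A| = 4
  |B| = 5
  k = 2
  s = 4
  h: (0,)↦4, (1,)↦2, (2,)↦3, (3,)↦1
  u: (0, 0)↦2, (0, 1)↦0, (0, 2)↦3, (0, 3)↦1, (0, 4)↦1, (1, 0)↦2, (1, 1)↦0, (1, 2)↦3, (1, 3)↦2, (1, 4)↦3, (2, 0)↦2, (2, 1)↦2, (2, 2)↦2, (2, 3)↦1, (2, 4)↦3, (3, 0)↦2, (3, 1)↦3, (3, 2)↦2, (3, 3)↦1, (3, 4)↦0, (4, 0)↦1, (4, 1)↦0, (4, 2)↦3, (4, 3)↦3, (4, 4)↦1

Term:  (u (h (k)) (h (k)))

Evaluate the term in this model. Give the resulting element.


  k = 2
  (h (k)) = h(2,) = 3
  k = 2
  (h (k)) = h(2,) = 3
  (u (h (k)) (h (k))) = u(3, 3) = 1

value = 1


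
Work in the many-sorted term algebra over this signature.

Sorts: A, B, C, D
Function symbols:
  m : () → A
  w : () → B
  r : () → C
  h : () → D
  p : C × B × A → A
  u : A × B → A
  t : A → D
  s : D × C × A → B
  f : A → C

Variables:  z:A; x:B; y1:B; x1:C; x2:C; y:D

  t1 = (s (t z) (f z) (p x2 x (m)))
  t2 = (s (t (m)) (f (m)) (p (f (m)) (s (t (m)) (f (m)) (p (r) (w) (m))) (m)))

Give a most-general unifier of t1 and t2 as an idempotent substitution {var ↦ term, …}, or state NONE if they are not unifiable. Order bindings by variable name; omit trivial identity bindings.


{x ↦ (s (t (m)) (f (m)) (p (r) (w) (m))), x2 ↦ (f (m)), z ↦ (m)}


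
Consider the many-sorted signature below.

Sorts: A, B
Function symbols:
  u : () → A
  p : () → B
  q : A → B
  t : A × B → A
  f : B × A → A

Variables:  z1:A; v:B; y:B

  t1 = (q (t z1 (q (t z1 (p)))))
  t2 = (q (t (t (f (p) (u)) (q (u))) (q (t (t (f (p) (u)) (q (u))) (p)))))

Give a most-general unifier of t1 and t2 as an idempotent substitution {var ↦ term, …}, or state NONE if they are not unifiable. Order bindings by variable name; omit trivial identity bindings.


{z1 ↦ (t (f (p) (u)) (q (u)))}


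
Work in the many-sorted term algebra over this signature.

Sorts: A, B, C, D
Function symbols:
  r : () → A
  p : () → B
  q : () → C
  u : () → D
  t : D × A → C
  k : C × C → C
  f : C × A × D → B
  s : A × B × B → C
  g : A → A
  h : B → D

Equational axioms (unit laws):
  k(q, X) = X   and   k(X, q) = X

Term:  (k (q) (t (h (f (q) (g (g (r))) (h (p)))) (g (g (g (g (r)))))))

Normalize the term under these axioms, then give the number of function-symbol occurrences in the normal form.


1. (k (q) (t (h (f (q) (g (g (r))) (h (p)))) (g (g (g (g (r)))))))  →  (t (h (f (q) (g (g (r))) (h (p)))) (g (g (g (g (r))))))
normal form: (t (h (f (q) (g (g (r))) (h (p)))) (g (g (g (g (r))))))

size = 14


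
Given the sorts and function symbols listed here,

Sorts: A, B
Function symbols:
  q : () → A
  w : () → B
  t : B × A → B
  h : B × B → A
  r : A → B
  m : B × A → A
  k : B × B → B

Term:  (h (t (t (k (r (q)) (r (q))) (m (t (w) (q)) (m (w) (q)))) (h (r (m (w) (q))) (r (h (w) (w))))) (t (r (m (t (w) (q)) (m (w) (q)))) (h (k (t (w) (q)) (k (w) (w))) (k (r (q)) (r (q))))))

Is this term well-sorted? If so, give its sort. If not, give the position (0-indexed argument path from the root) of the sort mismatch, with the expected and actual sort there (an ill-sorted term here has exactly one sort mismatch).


          (q) : A
        (r (q)) : B
          (q) : A
        (r (q)) : B
      (k (r (q)) (r (q))) : B
          (w) : B
          (q) : A
        (t (w) (q)) : B
          (w) : B
          (q) : A
        (m (w) (q)) : A
      (m (t (w) (q)) (m (w) (q))) : A
    (t (k (r (q)) (r (q))) (m (t (w) (q)) (m (w) (q)))) : B
          (w) : B
          (q) : A
        (m (w) (q)) : A
      (r (m (w) (q))) : B
          (w) : B
          (w) : B
        (h (w) (w)) : A
      (r (h (w) (w))) : B
    (h (r (m (w) (q))) (r (h (w) (w)))) : A
  (t (t (k (r (q)) (r (q))) (m (t (w) (q)) (m (w) (q)))) (h (r (m (w) (q))) (r (h (w) (w))))) : B
          (w) : B
          (q) : A
        (t (w) (q)) : B
          (w) : B
          (q) : A
        (m (w) (q)) : A
      (m (t (w) (q)) (m (w) (q))) : A
    (r (m (t (w) (q)) (m (w) (q)))) : B
          (w) : B
          (q) : A
        (t (w) (q)) : B
          (w) : B
          (w) : B
        (k (w) (w)) : B
      (k (t (w) (q)) (k (w) (w))) : B
          (q) : A
        (r (q)) : B
          (q) : A
        (r (q)) : B
      (k (r (q)) (r (q))) : B
    (h (k (t (w) (q)) (k (w) (w))) (k (r (q)) (r (q)))) : A
  (t (r (m (t (w) (q)) (m (w) (q)))) (h (k (t (w) (q)) (k (w) (w))) (k (r (q)) (r (q))))) : B
(h (t (t (k (r (q)) (r (q))) (m (t (w) (q)) (m (w) (q)))) (h (r (m (w) (q))) (r (h (w) (w))))) (t (r (m (t (w) (q)) (m (w) (q)))) (h (k (t (w) (q)) (k (w) (w))) (k (r (q)) (r (q)))))) : A

well-sorted; sort = A


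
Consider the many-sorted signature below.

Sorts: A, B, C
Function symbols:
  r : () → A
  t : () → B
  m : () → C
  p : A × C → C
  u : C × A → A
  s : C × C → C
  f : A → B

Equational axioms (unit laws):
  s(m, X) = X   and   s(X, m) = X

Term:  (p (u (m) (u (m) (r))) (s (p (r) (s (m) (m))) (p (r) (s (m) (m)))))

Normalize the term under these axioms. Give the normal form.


normal form = (p (u (m) (u (m) (r))) (s (p (r) (m)) (p (r) (m))))

1. (p (u (m) (u (m) (r))) (s (p (r) (s (m) (m))) (p (r) (s (m) (m)))))  →  (p (u (m) (u (m) (r))) (s (p (r) (m)) (p (r) (s (m) (m)))))
2. (p (u (m) (u (m) (r))) (s (p (r) (m)) (p (r) (s (m) (m)))))  →  (p (u (m) (u (m) (r))) (s (p (r) (m)) (p (r) (m))))


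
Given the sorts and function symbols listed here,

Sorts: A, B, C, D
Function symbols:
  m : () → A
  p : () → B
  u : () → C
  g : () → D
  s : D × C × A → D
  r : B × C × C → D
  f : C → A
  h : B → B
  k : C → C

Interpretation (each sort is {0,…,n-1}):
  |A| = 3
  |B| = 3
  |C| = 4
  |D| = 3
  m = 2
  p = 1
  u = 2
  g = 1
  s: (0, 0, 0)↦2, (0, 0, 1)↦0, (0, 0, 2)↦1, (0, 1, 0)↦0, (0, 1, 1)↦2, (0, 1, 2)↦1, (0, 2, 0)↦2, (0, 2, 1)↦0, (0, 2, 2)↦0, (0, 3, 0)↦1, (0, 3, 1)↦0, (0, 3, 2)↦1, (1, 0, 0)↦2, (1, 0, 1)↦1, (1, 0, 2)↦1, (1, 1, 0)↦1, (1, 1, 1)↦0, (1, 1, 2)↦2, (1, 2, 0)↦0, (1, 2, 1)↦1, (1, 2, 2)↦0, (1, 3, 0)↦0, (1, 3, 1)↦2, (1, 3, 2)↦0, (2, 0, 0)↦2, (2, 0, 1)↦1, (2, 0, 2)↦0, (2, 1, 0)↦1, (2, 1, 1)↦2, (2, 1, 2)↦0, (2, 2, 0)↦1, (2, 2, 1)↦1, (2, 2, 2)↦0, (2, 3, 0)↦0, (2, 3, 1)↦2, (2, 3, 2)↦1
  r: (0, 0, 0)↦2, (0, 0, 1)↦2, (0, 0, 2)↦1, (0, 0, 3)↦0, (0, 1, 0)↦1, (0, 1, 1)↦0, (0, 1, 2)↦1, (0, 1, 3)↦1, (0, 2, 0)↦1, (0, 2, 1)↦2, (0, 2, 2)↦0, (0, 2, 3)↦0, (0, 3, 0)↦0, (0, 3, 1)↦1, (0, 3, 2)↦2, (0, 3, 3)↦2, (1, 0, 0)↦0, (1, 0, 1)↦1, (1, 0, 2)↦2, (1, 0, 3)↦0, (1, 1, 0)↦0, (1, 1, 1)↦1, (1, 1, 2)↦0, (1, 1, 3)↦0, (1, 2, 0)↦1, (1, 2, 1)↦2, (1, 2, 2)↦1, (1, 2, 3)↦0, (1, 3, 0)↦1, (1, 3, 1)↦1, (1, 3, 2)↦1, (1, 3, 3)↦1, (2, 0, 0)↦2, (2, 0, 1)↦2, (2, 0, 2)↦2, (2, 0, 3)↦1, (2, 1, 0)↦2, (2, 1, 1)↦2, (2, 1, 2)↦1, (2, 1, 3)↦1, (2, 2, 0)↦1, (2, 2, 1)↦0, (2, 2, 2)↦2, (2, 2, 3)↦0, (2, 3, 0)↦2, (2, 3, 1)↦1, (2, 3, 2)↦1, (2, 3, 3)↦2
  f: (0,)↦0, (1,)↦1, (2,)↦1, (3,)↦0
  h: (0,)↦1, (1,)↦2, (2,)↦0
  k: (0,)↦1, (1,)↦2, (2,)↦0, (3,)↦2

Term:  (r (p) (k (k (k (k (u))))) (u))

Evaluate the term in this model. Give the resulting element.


  p = 1
  u = 2
  (k (u)) = k(2,) = 0
  (k (k (u))) = k(0,) = 1
  (k (k (k (u)))) = k(1,) = 2
  (k (k (k (k (u))))) = k(2,) = 0
  u = 2
  (r (p) (k (k (k (k (u))))) (u)) = r(1, 0, 2) = 2

value = 2


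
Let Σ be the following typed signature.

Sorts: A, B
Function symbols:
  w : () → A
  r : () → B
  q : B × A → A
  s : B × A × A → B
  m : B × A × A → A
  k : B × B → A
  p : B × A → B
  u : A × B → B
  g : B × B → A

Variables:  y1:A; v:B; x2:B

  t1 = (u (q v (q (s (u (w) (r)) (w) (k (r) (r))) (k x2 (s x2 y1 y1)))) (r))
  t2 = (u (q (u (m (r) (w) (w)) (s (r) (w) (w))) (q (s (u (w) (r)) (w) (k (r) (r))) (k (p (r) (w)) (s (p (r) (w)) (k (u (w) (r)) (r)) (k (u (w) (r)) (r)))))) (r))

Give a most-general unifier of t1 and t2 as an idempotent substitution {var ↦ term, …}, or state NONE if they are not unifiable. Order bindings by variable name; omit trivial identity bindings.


{v ↦ (u (m (r) (w) (w)) (s (r) (w) (w))), x2 ↦ (p (r) (w)), y1 ↦ (k (u (w) (r)) (r))}


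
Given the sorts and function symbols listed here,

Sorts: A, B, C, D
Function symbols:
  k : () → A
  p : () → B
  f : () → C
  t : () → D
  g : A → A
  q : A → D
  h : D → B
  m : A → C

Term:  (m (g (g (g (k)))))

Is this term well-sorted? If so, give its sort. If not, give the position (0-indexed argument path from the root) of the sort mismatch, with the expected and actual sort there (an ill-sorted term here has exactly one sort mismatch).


well-sorted; sort = C

        (k) : A
      (g (k)) : A
    (g (g (k))) : A
  (g (g (g (k)))) : A
(m (g (g (g (k))))) : C


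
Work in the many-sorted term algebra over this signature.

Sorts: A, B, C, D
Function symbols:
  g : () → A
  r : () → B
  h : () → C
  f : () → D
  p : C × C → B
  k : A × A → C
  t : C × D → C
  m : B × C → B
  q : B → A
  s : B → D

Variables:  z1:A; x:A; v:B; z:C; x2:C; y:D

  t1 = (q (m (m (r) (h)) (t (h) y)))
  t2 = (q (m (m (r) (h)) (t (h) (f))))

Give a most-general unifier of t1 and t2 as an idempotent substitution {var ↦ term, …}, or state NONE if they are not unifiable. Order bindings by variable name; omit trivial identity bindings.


{y ↦ (f)}


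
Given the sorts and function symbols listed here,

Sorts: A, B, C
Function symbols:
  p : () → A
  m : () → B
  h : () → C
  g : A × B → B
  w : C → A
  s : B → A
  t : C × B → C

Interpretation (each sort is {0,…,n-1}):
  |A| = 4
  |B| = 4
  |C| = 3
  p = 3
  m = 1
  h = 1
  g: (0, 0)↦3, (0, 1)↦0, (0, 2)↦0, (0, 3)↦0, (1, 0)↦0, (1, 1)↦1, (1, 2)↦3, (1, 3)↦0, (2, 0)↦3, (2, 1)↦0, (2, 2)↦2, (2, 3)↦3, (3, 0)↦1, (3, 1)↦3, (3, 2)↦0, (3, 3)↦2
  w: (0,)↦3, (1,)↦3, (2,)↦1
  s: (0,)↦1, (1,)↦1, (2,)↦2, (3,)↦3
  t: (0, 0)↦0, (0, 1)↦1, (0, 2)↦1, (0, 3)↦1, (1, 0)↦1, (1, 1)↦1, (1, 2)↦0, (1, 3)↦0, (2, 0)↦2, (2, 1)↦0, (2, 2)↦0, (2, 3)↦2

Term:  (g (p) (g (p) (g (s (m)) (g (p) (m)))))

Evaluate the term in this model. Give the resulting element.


value = 3

  p = 3
  p = 3
  m = 1
  (s (m)) = s(1,) = 1
  p = 3
  m = 1
  (g (p) (m)) = g(3, 1) = 3
  (g (s (m)) (g (p) (m))) = g(1, 3) = 0
  (g (p) (g (s (m)) (g (p) (m)))) = g(3, 0) = 1
  (g (p) (g (p) (g (s (m)) (g (p) (m))))) = g(3, 1) = 3


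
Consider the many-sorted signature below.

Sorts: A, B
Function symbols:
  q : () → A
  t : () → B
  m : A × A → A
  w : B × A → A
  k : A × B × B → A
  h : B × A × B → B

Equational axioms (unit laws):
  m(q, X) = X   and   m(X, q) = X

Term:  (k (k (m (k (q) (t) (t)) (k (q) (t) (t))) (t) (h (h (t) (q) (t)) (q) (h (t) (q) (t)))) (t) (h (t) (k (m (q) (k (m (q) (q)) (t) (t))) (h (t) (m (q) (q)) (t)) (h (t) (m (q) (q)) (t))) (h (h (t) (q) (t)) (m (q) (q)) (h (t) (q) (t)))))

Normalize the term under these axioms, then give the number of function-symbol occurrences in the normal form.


size = 48

1. (k (k (m (k (q) (t) (t)) (k (q) (t) (t))) (t) (h (h (t) (q) (t)) (q) (h (t) (q) (t)))) (t) (h (t) (k (m (q) (k (m (q) (q)) (t) (t))) (h (t) (m (q) (q)) (t)) (h (t) (m (q) (q)) (t))) (h (h (t) (q) (t)) (m (q) (q)) (h (t) (q) (t)))))  →  (k (k (m (k (q) (t) (t)) (k (q) (t) (t))) (t) (h (h (t) (q) (t)) (q) (h (t) (q) (t)))) (t) (h (t) (k (k (m (q) (q)) (t) (t)) (h (t) (m (q) (q)) (t)) (h (t) (m (q) (q)) (t))) (h (h (t) (q) (t)) (m (q) (q)) (h (t) (q) (t)))))
2. (k (k (m (k (q) (t) (t)) (k (q) (t) (t))) (t) (h (h (t) (q) (t)) (q) (h (t) (q) (t)))) (t) (h (t) (k (k (m (q) (q)) (t) (t)) (h (t) (m (q) (q)) (t)) (h (t) (m (q) (q)) (t))) (h (h (t) (q) (t)) (m (q) (q)) (h (t) (q) (t)))))  →  (k (k (m (k (q) (t) (t)) (k (q) (t) (t))) (t) (h (h (t) (q) (t)) (q) (h (t) (q) (t)))) (t) (h (t) (k (k (q) (t) (t)) (h (t) (m (q) (q)) (t)) (h (t) (m (q) (q)) (t))) (h (h (t) (q) (t)) (m (q) (q)) (h (t) (q) (t)))))
3. (k (k (m (k (q) (t) (t)) (k (q) (t) (t))) (t) (h (h (t) (q) (t)) (q) (h (t) (q) (t)))) (t) (h (t) (k (k (q) (t) (t)) (h (t) (m (q) (q)) (t)) (h (t) (m (q) (q)) (t))) (h (h (t) (q) (t)) (m (q) (q)) (h (t) (q) (t)))))  →  (k (k (m (k (q) (t) (t)) (k (q) (t) (t))) (t) (h (h (t) (q) (t)) (q) (h (t) (q) (t)))) (t) (h (t) (k (k (q) (t) (t)) (h (t) (q) (t)) (h (t) (m (q) (q)) (t))) (h (h (t) (q) (t)) (m (q) (q)) (h (t) (q) (t)))))
4. (k (k (m (k (q) (t) (t)) (k (q) (t) (t))) (t) (h (h (t) (q) (t)) (q) (h (t) (q) (t)))) (t) (h (t) (k (k (q) (t) (t)) (h (t) (q) (t)) (h (t) (m (q) (q)) (t))) (h (h (t) (q) (t)) (m (q) (q)) (h (t) (q) (t)))))  →  (k (k (m (k (q) (t) (t)) (k (q) (t) (t))) (t) (h (h (t) (q) (t)) (q) (h (t) (q) (t)))) (t) (h (t) (k (k (q) (t) (t)) (h (t) (q) (t)) (h (t) (q) (t))) (h (h (t) (q) (t)) (m (q) (q)) (h (t) (q) (t)))))
5. (k (k (m (k (q) (t) (t)) (k (q) (t) (t))) (t) (h (h (t) (q) (t)) (q) (h (t) (q) (t)))) (t) (h (t) (k (k (q) (t) (t)) (h (t) (q) (t)) (h (t) (q) (t))) (h (h (t) (q) (t)) (m (q) (q)) (h (t) (q) (t)))))  →  (k (k (m (k (q) (t) (t)) (k (q) (t) (t))) (t) (h (h (t) (q) (t)) (q) (h (t) (q) (t)))) (t) (h (t) (k (k (q) (t) (t)) (h (t) (q) (t)) (h (t) (q) (t))) (h (h (t) (q) (t)) (q) (h (t) (q) (t)))))
normal form: (k (k (m (k (q) (t) (t)) (k (q) (t) (t))) (t) (h (h (t) (q) (t)) (q) (h (t) (q) (t)))) (t) (h (t) (k (k (q) (t) (t)) (h (t) (q) (t)) (h (t) (q) (t))) (h (h (t) (q) (t)) (q) (h (t) (q) (t)))))


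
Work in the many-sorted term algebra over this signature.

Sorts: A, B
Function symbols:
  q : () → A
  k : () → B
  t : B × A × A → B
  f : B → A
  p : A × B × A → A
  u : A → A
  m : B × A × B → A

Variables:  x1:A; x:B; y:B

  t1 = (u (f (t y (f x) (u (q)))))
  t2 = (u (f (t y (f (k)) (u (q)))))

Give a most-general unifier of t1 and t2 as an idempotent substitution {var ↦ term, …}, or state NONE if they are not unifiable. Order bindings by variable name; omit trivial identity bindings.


{x ↦ (k)}


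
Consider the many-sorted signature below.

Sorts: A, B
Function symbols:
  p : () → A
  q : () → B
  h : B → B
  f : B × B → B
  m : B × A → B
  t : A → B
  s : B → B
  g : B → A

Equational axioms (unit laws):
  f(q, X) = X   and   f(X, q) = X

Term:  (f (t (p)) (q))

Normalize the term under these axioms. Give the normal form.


1. (f (t (p)) (q))  →  (t (p))

normal form = (t (p))


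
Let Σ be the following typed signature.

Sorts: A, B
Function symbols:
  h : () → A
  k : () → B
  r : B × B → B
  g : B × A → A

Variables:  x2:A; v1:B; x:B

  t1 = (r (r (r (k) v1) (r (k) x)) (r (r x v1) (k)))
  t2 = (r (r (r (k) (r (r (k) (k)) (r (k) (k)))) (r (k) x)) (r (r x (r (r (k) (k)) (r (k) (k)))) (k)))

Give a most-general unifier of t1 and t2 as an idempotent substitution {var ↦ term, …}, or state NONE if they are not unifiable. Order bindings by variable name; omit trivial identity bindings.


{v1 ↦ (r (r (k) (k)) (r (k) (k)))}


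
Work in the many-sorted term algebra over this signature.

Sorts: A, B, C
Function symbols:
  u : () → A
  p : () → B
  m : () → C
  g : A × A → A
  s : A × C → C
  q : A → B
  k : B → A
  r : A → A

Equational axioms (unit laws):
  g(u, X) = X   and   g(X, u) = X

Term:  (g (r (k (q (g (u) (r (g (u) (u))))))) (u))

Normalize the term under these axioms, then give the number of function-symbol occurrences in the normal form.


1. (g (r (k (q (g (u) (r (g (u) (u))))))) (u))  →  (r (k (q (g (u) (r (g (u) (u)))))))
2. (r (k (q (g (u) (r (g (u) (u)))))))  →  (r (k (q (r (g (u) (u))))))
3. (r (k (q (r (g (u) (u))))))  →  (r (k (q (r (u)))))
normal form: (r (k (q (r (u)))))

size = 5


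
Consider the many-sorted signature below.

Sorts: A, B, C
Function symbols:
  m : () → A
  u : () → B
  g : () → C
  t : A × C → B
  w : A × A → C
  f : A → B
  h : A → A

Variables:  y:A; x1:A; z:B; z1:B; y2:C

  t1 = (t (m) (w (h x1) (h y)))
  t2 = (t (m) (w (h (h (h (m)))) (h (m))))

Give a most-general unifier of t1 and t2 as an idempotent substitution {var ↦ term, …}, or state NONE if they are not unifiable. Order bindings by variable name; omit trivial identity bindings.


{x1 ↦ (h (h (m))), y ↦ (m)}


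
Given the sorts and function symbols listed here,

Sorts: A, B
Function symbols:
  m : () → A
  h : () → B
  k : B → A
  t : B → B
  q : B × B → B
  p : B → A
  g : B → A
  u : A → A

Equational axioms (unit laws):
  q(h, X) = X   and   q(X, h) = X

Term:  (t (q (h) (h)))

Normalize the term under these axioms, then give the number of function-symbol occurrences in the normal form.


size = 2

1. (t (q (h) (h)))  →  (t (h))
normal form: (t (h))


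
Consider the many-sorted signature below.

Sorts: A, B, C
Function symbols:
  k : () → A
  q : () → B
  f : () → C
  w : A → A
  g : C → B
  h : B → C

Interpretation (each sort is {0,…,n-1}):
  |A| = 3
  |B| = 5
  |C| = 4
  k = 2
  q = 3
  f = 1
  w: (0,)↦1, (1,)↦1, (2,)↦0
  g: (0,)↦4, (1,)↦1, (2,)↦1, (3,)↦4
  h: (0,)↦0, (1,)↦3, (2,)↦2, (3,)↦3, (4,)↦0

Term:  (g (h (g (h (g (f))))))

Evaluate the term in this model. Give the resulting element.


  f = 1
  (g (f)) = g(1,) = 1
  (h (g (f))) = h(1,) = 3
  (g (h (g (f)))) = g(3,) = 4
  (h (g (h (g (f))))) = h(4,) = 0
  (g (h (g (h (g (f)))))) = g(0,) = 4

value = 4


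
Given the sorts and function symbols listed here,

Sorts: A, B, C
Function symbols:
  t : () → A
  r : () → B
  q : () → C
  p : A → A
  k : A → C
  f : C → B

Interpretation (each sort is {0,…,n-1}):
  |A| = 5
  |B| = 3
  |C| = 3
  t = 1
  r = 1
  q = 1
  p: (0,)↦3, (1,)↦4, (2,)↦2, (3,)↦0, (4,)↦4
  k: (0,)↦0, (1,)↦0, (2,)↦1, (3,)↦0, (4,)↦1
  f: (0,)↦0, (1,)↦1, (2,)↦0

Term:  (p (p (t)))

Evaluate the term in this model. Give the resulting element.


  t = 1
  (p (t)) = p(1,) = 4
  (p (p (t))) = p(4,) = 4

value = 4


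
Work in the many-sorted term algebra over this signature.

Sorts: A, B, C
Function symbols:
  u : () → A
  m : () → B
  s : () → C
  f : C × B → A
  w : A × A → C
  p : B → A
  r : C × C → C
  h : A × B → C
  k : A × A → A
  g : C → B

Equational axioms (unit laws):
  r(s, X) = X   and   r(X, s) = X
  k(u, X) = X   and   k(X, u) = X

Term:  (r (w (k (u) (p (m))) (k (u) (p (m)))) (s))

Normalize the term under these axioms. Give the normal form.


normal form = (w (p (m)) (p (m)))

1. (r (w (k (u) (p (m))) (k (u) (p (m)))) (s))  →  (w (k (u) (p (m))) (k (u) (p (m))))
2. (w (k (u) (p (m))) (k (u) (p (m))))  →  (w (p (m)) (k (u) (p (m))))
3. (w (p (m)) (k (u) (p (m))))  →  (w (p (m)) (p (m)))


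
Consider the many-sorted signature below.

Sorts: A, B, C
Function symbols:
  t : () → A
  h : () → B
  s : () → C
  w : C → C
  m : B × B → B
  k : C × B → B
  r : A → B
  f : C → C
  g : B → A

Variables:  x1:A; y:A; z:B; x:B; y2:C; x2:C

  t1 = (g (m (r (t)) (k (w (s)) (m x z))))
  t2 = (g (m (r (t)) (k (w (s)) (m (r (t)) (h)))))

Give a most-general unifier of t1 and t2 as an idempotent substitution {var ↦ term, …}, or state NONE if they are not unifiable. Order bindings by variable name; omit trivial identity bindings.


{x ↦ (r (t)), z ↦ (h)}


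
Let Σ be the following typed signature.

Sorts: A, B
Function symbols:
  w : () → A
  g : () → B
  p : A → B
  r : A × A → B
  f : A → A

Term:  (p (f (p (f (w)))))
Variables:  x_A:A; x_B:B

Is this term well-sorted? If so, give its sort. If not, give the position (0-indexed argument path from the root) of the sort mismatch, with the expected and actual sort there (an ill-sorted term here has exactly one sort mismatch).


ill-sorted at position [0, 0]: expected A, got B

        (w) : A
      (f (w)) : A
    (p (f (w))) : B
  (f (p (f (w)))) : ✗ arg 0 at [0, 0] has sort B, expected A


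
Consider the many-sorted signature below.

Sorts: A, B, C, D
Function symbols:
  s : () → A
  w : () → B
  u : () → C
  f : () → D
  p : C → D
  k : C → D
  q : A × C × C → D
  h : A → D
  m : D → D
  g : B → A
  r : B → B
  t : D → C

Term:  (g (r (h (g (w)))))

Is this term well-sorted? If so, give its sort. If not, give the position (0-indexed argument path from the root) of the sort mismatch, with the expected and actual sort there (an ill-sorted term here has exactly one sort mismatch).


ill-sorted at position [0, 0]: expected B, got D

        (w) : B
      (g (w)) : A
    (h (g (w))) : D
  (r (h (g (w)))) : ✗ arg 0 at [0, 0] has sort D, expected B


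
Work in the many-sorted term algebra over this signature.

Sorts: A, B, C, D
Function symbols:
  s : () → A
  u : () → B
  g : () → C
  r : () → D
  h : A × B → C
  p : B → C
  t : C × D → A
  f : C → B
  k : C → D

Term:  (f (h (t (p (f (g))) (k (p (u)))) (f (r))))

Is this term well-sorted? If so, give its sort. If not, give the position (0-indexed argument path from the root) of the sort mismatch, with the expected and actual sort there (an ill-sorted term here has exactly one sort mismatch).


          (g) : C
        (f (g)) : B
      (p (f (g))) : C
          (u) : B
        (p (u)) : C
      (k (p (u))) : D
    (t (p (f (g))) (k (p (u)))) : A
      (r) : D
    (f (r)) : ✗ arg 0 at [0, 1, 0] has sort D, expected C

ill-sorted at position [0, 1, 0]: expected C, got D


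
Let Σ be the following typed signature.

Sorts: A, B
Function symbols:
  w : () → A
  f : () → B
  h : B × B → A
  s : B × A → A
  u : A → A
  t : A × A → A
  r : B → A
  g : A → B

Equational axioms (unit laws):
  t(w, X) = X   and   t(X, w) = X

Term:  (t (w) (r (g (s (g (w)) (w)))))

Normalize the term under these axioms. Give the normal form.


normal form = (r (g (s (g (w)) (w))))

1. (t (w) (r (g (s (g (w)) (w)))))  →  (r (g (s (g (w)) (w))))


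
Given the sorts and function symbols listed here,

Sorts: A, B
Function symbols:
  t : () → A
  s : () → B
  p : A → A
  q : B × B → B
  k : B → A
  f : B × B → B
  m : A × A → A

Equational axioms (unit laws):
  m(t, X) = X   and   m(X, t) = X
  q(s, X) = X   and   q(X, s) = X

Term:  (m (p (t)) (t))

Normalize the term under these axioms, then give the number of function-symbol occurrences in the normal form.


1. (m (p (t)) (t))  →  (p (t))
normal form: (p (t))

size = 2


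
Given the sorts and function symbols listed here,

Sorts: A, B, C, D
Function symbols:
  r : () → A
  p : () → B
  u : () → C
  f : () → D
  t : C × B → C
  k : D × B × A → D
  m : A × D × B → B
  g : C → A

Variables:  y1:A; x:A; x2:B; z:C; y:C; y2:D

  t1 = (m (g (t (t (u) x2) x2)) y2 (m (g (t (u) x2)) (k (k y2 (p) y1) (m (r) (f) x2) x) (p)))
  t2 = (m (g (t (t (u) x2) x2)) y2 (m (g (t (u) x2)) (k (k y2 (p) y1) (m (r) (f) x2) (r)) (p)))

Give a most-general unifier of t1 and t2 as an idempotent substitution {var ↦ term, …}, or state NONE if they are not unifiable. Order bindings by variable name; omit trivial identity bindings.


{x ↦ (r)}


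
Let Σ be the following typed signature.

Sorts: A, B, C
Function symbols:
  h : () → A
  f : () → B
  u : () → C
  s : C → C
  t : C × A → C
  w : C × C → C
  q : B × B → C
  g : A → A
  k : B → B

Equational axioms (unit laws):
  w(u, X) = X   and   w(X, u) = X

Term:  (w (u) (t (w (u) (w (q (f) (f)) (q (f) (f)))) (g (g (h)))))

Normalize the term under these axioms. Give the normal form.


normal form = (t (w (q (f) (f)) (q (f) (f))) (g (g (h))))

1. (w (u) (t (w (u) (w (q (f) (f)) (q (f) (f)))) (g (g (h)))))  →  (t (w (u) (w (q (f) (f)) (q (f) (f)))) (g (g (h))))
2. (t (w (u) (w (q (f) (f)) (q (f) (f)))) (g (g (h))))  →  (t (w (q (f) (f)) (q (f) (f))) (g (g (h))))


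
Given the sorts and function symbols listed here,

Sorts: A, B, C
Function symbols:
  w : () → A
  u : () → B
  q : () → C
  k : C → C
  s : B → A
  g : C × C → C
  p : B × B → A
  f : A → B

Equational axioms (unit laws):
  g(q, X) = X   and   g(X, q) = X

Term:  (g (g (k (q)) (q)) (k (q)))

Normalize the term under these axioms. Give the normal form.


normal form = (g (k (q)) (k (q)))

1. (g (g (k (q)) (q)) (k (q)))  →  (g (k (q)) (k (q)))


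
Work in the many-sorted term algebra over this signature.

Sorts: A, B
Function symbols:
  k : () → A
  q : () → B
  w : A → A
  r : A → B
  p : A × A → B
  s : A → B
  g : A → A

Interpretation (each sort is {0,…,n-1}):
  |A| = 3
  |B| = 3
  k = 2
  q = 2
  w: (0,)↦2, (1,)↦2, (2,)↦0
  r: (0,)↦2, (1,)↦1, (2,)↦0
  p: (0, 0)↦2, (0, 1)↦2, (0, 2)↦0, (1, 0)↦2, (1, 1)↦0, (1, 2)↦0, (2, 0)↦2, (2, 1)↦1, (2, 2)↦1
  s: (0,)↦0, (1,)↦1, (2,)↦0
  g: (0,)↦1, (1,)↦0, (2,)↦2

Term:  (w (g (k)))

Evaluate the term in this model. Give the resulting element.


value = 0

  k = 2
  (g (k)) = g(2,) = 2
  (w (g (k))) = w(2,) = 0


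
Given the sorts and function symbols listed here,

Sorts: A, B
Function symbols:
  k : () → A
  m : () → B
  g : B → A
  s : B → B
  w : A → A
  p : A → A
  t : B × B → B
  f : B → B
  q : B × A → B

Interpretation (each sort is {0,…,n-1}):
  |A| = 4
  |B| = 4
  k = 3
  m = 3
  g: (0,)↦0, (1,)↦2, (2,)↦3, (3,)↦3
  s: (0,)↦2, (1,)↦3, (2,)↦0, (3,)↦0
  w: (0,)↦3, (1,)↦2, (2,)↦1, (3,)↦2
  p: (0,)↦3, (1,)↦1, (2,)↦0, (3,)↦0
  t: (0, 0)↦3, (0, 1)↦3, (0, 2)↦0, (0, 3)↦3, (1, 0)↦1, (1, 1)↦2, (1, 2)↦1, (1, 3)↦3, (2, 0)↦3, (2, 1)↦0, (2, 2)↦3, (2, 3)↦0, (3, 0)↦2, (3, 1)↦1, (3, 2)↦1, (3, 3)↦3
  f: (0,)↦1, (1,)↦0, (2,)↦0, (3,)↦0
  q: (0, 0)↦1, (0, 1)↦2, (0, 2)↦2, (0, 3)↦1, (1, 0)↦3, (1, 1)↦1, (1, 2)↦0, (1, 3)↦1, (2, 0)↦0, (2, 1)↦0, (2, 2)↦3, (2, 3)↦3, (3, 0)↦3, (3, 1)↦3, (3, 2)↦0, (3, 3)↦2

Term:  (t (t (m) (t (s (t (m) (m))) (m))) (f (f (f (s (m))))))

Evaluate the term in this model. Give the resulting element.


value = 1

  m = 3
  m = 3
  m = 3
  (t (m) (m)) = t(3, 3) = 3
  (s (t (m) (m))) = s(3,) = 0
  m = 3
  (t (s (t (m) (m))) (m)) = t(0, 3) = 3
  (t (m) (t (s (t (m) (m))) (m))) = t(3, 3) = 3
  m = 3
  (s (m)) = s(3,) = 0
  (f (s (m))) = f(0,) = 1
  (f (f (s (m)))) = f(1,) = 0
  (f (f (f (s (m))))) = f(0,) = 1
  (t (t (m) (t (s (t (m) (m))) (m))) (f (f (f (s (m)))))) = t(3, 1) = 1


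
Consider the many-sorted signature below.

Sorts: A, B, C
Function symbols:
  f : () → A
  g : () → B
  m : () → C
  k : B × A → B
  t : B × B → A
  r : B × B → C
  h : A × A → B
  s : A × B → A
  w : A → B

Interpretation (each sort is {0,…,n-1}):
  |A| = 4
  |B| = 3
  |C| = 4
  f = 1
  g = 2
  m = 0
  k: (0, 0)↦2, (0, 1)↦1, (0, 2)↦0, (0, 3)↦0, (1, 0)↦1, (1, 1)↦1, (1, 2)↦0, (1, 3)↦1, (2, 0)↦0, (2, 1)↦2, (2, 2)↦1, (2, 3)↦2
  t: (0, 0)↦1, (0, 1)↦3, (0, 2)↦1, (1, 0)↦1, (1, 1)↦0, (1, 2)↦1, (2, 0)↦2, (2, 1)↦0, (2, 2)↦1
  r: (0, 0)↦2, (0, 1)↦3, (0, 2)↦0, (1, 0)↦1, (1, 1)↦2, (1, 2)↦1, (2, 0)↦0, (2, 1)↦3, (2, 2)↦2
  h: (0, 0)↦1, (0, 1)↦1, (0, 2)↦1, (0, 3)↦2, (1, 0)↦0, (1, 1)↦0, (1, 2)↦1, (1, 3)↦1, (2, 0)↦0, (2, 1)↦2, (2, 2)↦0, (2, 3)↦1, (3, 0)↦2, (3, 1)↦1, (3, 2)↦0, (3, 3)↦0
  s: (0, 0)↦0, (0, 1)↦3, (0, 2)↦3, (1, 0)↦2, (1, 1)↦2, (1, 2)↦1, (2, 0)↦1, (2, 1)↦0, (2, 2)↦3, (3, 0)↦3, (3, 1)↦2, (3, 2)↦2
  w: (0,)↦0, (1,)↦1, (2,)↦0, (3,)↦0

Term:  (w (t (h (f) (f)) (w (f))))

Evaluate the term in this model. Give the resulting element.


value = 0

  f = 1
  f = 1
  (h (f) (f)) = h(1, 1) = 0
  f = 1
  (w (f)) = w(1,) = 1
  (t (h (f) (f)) (w (f))) = t(0, 1) = 3
  (w (t (h (f) (f)) (w (f)))) = w(3,) = 0


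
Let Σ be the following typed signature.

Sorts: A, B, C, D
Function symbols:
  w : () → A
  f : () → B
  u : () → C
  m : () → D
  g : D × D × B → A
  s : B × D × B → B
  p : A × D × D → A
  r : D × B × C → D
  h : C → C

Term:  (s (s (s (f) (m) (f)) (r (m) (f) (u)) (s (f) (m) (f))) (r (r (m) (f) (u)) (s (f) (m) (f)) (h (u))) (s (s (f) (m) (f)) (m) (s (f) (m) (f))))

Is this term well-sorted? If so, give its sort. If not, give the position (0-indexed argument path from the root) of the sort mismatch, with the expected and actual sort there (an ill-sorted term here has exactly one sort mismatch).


      (f) : B
      (m) : D
      (f) : B
    (s (f) (m) (f)) : B
      (m) : D
      (f) : B
      (u) : C
    (r (m) (f) (u)) : D
      (f) : B
      (m) : D
      (f) : B
    (s (f) (m) (f)) : B
  (s (s (f) (m) (f)) (r (m) (f) (u)) (s (f) (m) (f))) : B
      (m) : D
      (f) : B
      (u) : C
    (r (m) (f) (u)) : D
      (f) : B
      (m) : D
      (f) : B
    (s (f) (m) (f)) : B
      (u) : C
    (h (u)) : C
  (r (r (m) (f) (u)) (s (f) (m) (f)) (h (u))) : D
      (f) : B
      (m) : D
      (f) : B
    (s (f) (m) (f)) : B
    (m) : D
      (f) : B
      (m) : D
      (f) : B
    (s (f) (m) (f)) : B
  (s (s (f) (m) (f)) (m) (s (f) (m) (f))) : B
(s (s (s (f) (m) (f)) (r (m) (f) (u)) (s (f) (m) (f))) (r (r (m) (f) (u)) (s (f) (m) (f)) (h (u))) (s (s (f) (m) (f)) (m) (s (f) (m) (f)))) : B

well-sorted; sort = B
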